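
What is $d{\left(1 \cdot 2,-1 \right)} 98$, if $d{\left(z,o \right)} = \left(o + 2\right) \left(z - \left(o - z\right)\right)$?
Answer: $490$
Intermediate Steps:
$d{\left(z,o \right)} = \left(2 + o\right) \left(- o + 2 z\right)$
$d{\left(1 \cdot 2,-1 \right)} 98 = \left(- \left(-1\right)^{2} - -2 + 4 \cdot 1 \cdot 2 + 2 \left(-1\right) 1 \cdot 2\right) 98 = \left(\left(-1\right) 1 + 2 + 4 \cdot 2 + 2 \left(-1\right) 2\right) 98 = \left(-1 + 2 + 8 - 4\right) 98 = 5 \cdot 98 = 490$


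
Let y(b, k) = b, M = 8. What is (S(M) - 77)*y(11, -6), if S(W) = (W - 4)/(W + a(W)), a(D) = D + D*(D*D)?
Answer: -10163/12 ≈ -846.92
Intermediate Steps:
a(D) = D + D**3 (a(D) = D + D*D**2 = D + D**3)
S(W) = (-4 + W)/(W**3 + 2*W) (S(W) = (W - 4)/(W + (W + W**3)) = (-4 + W)/(W**3 + 2*W))
(S(M) - 77)*y(11, -6) = ((-4 + 8)/(8*(2 + 8**2)) - 77)*11 = ((1/8)*4/(2 + 64) - 77)*11 = ((1/8)*4/66 - 77)*11 = ((1/8)*(1/66)*4 - 77)*11 = (1/132 - 77)*11 = -10163/132*11 = -10163/12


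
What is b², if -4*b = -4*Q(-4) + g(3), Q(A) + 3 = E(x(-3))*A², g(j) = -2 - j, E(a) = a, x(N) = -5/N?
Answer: 89401/144 ≈ 620.84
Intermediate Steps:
Q(A) = -3 + 5*A²/3 (Q(A) = -3 + (-5/(-3))*A² = -3 + (-5*(-⅓))*A² = -3 + 5*A²/3)
b = 299/12 (b = -(-4*(-3 + (5/3)*(-4)²) + (-2 - 1*3))/4 = -(-4*(-3 + (5/3)*16) + (-2 - 3))/4 = -(-4*(-3 + 80/3) - 5)/4 = -(-4*71/3 - 5)/4 = -(-284/3 - 5)/4 = -¼*(-299/3) = 299/12 ≈ 24.917)
b² = (299/12)² = 89401/144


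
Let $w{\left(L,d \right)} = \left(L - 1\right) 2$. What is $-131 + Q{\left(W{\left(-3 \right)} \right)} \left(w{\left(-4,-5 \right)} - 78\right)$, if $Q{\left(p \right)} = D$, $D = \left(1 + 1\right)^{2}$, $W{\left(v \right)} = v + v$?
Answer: $-483$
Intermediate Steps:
$W{\left(v \right)} = 2 v$
$w{\left(L,d \right)} = -2 + 2 L$ ($w{\left(L,d \right)} = \left(-1 + L\right) 2 = -2 + 2 L$)
$D = 4$ ($D = 2^{2} = 4$)
$Q{\left(p \right)} = 4$
$-131 + Q{\left(W{\left(-3 \right)} \right)} \left(w{\left(-4,-5 \right)} - 78\right) = -131 + 4 \left(\left(-2 + 2 \left(-4\right)\right) - 78\right) = -131 + 4 \left(\left(-2 - 8\right) - 78\right) = -131 + 4 \left(-10 - 78\right) = -131 + 4 \left(-88\right) = -131 - 352 = -483$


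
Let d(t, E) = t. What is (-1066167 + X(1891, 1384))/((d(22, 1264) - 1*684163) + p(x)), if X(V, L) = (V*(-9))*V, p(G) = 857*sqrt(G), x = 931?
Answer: 11373534893268/233682567931 + 99730663452*sqrt(19)/233682567931 ≈ 50.531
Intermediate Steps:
X(V, L) = -9*V**2 (X(V, L) = (-9*V)*V = -9*V**2)
(-1066167 + X(1891, 1384))/((d(22, 1264) - 1*684163) + p(x)) = (-1066167 - 9*1891**2)/((22 - 1*684163) + 857*sqrt(931)) = (-1066167 - 9*3575881)/((22 - 684163) + 857*(7*sqrt(19))) = (-1066167 - 32182929)/(-684141 + 5999*sqrt(19)) = -33249096/(-684141 + 5999*sqrt(19))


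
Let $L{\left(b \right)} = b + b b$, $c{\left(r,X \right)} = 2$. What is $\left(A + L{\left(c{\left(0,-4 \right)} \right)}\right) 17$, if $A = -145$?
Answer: $-2363$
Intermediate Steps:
$L{\left(b \right)} = b + b^{2}$
$\left(A + L{\left(c{\left(0,-4 \right)} \right)}\right) 17 = \left(-145 + 2 \left(1 + 2\right)\right) 17 = \left(-145 + 2 \cdot 3\right) 17 = \left(-145 + 6\right) 17 = \left(-139\right) 17 = -2363$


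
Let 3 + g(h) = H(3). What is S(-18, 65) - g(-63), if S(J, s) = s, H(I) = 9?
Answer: 59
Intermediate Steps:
g(h) = 6 (g(h) = -3 + 9 = 6)
S(-18, 65) - g(-63) = 65 - 1*6 = 65 - 6 = 59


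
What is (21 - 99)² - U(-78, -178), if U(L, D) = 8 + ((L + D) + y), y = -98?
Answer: 6430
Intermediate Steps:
U(L, D) = -90 + D + L (U(L, D) = 8 + ((L + D) - 98) = 8 + ((D + L) - 98) = 8 + (-98 + D + L) = -90 + D + L)
(21 - 99)² - U(-78, -178) = (21 - 99)² - (-90 - 178 - 78) = (-78)² - 1*(-346) = 6084 + 346 = 6430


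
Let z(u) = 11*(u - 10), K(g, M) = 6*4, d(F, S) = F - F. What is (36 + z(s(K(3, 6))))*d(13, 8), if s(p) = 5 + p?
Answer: 0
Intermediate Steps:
d(F, S) = 0
K(g, M) = 24
z(u) = -110 + 11*u (z(u) = 11*(-10 + u) = -110 + 11*u)
(36 + z(s(K(3, 6))))*d(13, 8) = (36 + (-110 + 11*(5 + 24)))*0 = (36 + (-110 + 11*29))*0 = (36 + (-110 + 319))*0 = (36 + 209)*0 = 245*0 = 0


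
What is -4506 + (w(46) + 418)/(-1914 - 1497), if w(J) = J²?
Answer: -15372500/3411 ≈ -4506.7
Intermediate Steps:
-4506 + (w(46) + 418)/(-1914 - 1497) = -4506 + (46² + 418)/(-1914 - 1497) = -4506 + (2116 + 418)/(-3411) = -4506 + 2534*(-1/3411) = -4506 - 2534/3411 = -15372500/3411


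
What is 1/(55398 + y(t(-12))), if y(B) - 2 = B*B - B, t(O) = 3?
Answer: 1/55406 ≈ 1.8049e-5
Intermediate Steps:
y(B) = 2 + B² - B (y(B) = 2 + (B*B - B) = 2 + (B² - B) = 2 + B² - B)
1/(55398 + y(t(-12))) = 1/(55398 + (2 + 3² - 1*3)) = 1/(55398 + (2 + 9 - 3)) = 1/(55398 + 8) = 1/55406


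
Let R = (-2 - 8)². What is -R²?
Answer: -10000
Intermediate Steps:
R = 100 (R = (-10)² = 100)
-R² = -1*100² = -1*10000 = -10000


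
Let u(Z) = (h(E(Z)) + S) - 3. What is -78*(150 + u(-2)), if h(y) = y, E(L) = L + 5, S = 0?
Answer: -11700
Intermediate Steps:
E(L) = 5 + L
u(Z) = 2 + Z (u(Z) = ((5 + Z) + 0) - 3 = (5 + Z) - 3 = 2 + Z)
-78*(150 + u(-2)) = -78*(150 + (2 - 2)) = -78*(150 + 0) = -78*150 = -11700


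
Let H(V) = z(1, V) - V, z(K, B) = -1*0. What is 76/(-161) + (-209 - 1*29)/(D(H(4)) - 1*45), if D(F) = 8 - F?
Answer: 35810/5313 ≈ 6.7401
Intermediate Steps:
z(K, B) = 0
H(V) = -V (H(V) = 0 - V = -V)
76/(-161) + (-209 - 1*29)/(D(H(4)) - 1*45) = 76/(-161) + (-209 - 1*29)/((8 - (-1)*4) - 1*45) = 76*(-1/161) + (-209 - 29)/((8 - 1*(-4)) - 45) = -76/161 - 238/((8 + 4) - 45) = -76/161 - 238/(12 - 45) = -76/161 - 238/(-33) = -76/161 - 238*(-1/33) = -76/161 + 238/33 = 35810/5313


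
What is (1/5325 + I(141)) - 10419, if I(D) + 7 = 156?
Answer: -54687749/5325 ≈ -10270.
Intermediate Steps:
I(D) = 149 (I(D) = -7 + 156 = 149)
(1/5325 + I(141)) - 10419 = (1/5325 + 149) - 10419 = 793426/5325 - 10419 = -54687749/5325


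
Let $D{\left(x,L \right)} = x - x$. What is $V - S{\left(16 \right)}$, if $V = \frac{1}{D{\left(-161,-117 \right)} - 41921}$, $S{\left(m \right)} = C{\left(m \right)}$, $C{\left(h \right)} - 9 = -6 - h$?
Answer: $\frac{544972}{41921} \approx 13.0$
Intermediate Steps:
$D{\left(x,L \right)} = 0$
$C{\left(h \right)} = 3 - h$ ($C{\left(h \right)} = 9 - \left(6 + h\right) = 3 - h$)
$S{\left(m \right)} = 3 - m$
$V = - \frac{1}{41921}$ ($V = \frac{1}{0 - 41921} = \frac{1}{-41921} = - \frac{1}{41921} \approx -2.3854 \cdot 10^{-5}$)
$V - S{\left(16 \right)} = - \frac{1}{41921} - \left(3 - 16\right) = - \frac{1}{41921} - -13 = - \frac{1}{41921} + 13 = \frac{544972}{41921}$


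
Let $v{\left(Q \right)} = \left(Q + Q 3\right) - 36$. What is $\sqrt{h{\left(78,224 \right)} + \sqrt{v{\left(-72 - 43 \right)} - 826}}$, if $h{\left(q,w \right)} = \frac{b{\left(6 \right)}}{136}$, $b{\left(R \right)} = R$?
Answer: $\frac{\sqrt{51 + 1156 i \sqrt{1322}}}{34} \approx 4.2663 + 4.2612 i$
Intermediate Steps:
$h{\left(q,w \right)} = \frac{3}{68}$ ($h{\left(q,w \right)} = \frac{6}{136} = 6 \cdot \frac{1}{136} = \frac{3}{68}$)
$v{\left(Q \right)} = -36 + 4 Q$ ($v{\left(Q \right)} = \left(Q + 3 Q\right) - 36 = 4 Q - 36 = -36 + 4 Q$)
$\sqrt{h{\left(78,224 \right)} + \sqrt{v{\left(-72 - 43 \right)} - 826}} = \sqrt{\frac{3}{68} + \sqrt{\left(-36 + 4 \left(-72 - 43\right)\right) - 826}} = \sqrt{\frac{3}{68} + \sqrt{\left(-36 + 4 \left(-115\right)\right) - 826}} = \sqrt{\frac{3}{68} + \sqrt{\left(-36 - 460\right) - 826}} = \sqrt{\frac{3}{68} + \sqrt{-496 - 826}} = \sqrt{\frac{3}{68} + \sqrt{-1322}} = \sqrt{\frac{3}{68} + i \sqrt{1322}}$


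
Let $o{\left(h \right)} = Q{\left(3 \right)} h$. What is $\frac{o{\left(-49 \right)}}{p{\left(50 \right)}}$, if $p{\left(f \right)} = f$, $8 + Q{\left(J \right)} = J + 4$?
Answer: $\frac{49}{50} \approx 0.98$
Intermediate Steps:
$Q{\left(J \right)} = -4 + J$ ($Q{\left(J \right)} = -8 + \left(J + 4\right) = -8 + \left(4 + J\right) = -4 + J$)
$o{\left(h \right)} = - h$ ($o{\left(h \right)} = \left(-4 + 3\right) h = - h$)
$\frac{o{\left(-49 \right)}}{p{\left(50 \right)}} = \frac{\left(-1\right) \left(-49\right)}{50} = 49 \cdot \frac{1}{50} = \frac{49}{50}$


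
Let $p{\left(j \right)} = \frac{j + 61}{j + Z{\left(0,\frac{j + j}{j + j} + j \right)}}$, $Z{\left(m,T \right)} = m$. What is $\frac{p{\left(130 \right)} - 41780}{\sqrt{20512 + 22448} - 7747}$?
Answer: $\frac{42075576123}{7796496370} + \frac{10862418 \sqrt{2685}}{3898248185} \approx 5.5411$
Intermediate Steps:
$p{\left(j \right)} = \frac{61 + j}{j}$ ($p{\left(j \right)} = \frac{j + 61}{j + 0} = \frac{61 + j}{j}$)
$\frac{p{\left(130 \right)} - 41780}{\sqrt{20512 + 22448} - 7747} = \frac{\frac{61 + 130}{130} - 41780}{\sqrt{20512 + 22448} - 7747} = \frac{\frac{1}{130} \cdot 191 - 41780}{\sqrt{42960} - 7747} = \frac{\frac{191}{130} - 41780}{4 \sqrt{2685} - 7747} = - \frac{5431209}{130 \left(-7747 + 4 \sqrt{2685}\right)}$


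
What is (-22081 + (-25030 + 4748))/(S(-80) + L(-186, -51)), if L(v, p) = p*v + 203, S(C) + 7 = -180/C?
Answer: -169452/38737 ≈ -4.3744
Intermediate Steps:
S(C) = -7 - 180/C
L(v, p) = 203 + p*v
(-22081 + (-25030 + 4748))/(S(-80) + L(-186, -51)) = (-22081 + (-25030 + 4748))/((-7 - 180/(-80)) + (203 - 51*(-186))) = (-22081 - 20282)/((-7 - 180*(-1/80)) + (203 + 9486)) = -42363/((-7 + 9/4) + 9689) = -42363/(-19/4 + 9689) = -42363/38737/4 = -42363*4/38737 = -169452/38737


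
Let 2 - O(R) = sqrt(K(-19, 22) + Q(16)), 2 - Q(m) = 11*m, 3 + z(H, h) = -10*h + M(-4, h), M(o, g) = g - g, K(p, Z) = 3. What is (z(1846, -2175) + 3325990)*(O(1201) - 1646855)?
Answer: -5513230721661 - 10043211*I*sqrt(19) ≈ -5.5132e+12 - 4.3777e+7*I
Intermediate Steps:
M(o, g) = 0
z(H, h) = -3 - 10*h (z(H, h) = -3 + (-10*h + 0) = -3 - 10*h)
Q(m) = 2 - 11*m
O(R) = 2 - 3*I*sqrt(19) (O(R) = 2 - sqrt(3 + (2 - 11*16)) = 2 - sqrt(3 + (2 - 176)) = 2 - sqrt(3 - 174) = 2 - sqrt(-171) = 2 - 3*I*sqrt(19))
(z(1846, -2175) + 3325990)*(O(1201) - 1646855) = ((-3 - 10*(-2175)) + 3325990)*((2 - 3*I*sqrt(19)) - 1646855) = ((-3 + 21750) + 3325990)*(-1646853 - 3*I*sqrt(19)) = (21747 + 3325990)*(-1646853 - 3*I*sqrt(19)) = 3347737*(-1646853 - 3*I*sqrt(19)) = -5513230721661 - 10043211*I*sqrt(19)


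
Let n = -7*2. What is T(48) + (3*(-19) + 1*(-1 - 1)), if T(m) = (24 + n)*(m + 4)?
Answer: 461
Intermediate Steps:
n = -14
T(m) = 40 + 10*m (T(m) = (24 - 14)*(m + 4) = 10*(4 + m) = 40 + 10*m)
T(48) + (3*(-19) + 1*(-1 - 1)) = (40 + 10*48) + (3*(-19) + 1*(-1 - 1)) = (40 + 480) + (-57 + 1*(-2)) = 520 + (-57 - 2) = 520 - 59 = 461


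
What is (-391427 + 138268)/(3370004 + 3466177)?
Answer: -253159/6836181 ≈ -0.037032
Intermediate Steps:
(-391427 + 138268)/(3370004 + 3466177) = -253159/6836181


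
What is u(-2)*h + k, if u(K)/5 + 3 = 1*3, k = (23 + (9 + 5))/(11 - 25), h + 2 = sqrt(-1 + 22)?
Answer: -37/14 ≈ -2.6429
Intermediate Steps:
h = -2 + sqrt(21) (h = -2 + sqrt(-1 + 22) = -2 + sqrt(21) ≈ 2.5826)
k = -37/14 (k = (23 + 14)/(-14) = 37*(-1/14) = -37/14 ≈ -2.6429)
u(K) = 0 (u(K) = -15 + 5*(1*3) = -15 + 5*3 = -15 + 15 = 0)
u(-2)*h + k = 0*(-2 + sqrt(21)) - 37/14 = 0 - 37/14 = -37/14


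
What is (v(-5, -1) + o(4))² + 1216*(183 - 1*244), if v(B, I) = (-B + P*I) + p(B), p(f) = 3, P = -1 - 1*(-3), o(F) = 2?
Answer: -74112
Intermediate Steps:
P = 2 (P = -1 + 3 = 2)
v(B, I) = 3 - B + 2*I (v(B, I) = (-B + 2*I) + 3 = 3 - B + 2*I)
(v(-5, -1) + o(4))² + 1216*(183 - 1*244) = ((3 - 1*(-5) + 2*(-1)) + 2)² + 1216*(183 - 1*244) = ((3 + 5 - 2) + 2)² + 1216*(183 - 244) = (6 + 2)² + 1216*(-61) = 8² - 74176 = 64 - 74176 = -74112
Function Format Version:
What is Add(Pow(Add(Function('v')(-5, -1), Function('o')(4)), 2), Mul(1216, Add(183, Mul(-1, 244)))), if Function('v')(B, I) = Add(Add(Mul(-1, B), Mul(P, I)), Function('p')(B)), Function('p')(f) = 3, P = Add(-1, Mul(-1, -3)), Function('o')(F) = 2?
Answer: -74112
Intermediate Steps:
P = 2 (P = Add(-1, 3) = 2)
Function('v')(B, I) = Add(3, Mul(-1, B), Mul(2, I)) (Function('v')(B, I) = Add(Add(Mul(-1, B), Mul(2, I)), 3) = Add(3, Mul(-1, B), Mul(2, I)))
Add(Pow(Add(Function('v')(-5, -1), Function('o')(4)), 2), Mul(1216, Add(183, Mul(-1, 244)))) = Add(Pow(Add(Add(3, Mul(-1, -5), Mul(2, -1)), 2), 2), Mul(1216, Add(183, Mul(-1, 244)))) = Add(Pow(Add(Add(3, 5, -2), 2), 2), Mul(1216, Add(183, -244))) = Add(Pow(Add(6, 2), 2), Mul(1216, -61)) = Add(Pow(8, 2), -74176) = Add(64, -74176) = -74112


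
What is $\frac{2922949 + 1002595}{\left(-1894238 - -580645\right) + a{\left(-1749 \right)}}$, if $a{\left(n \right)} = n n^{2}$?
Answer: $- \frac{280396}{382250453} \approx -0.00073354$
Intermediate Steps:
$a{\left(n \right)} = n^{3}$
$\frac{2922949 + 1002595}{\left(-1894238 - -580645\right) + a{\left(-1749 \right)}} = \frac{2922949 + 1002595}{\left(-1894238 - -580645\right) + \left(-1749\right)^{3}} = \frac{3925544}{\left(-1894238 + 580645\right) - 5350192749} = \frac{3925544}{-1313593 - 5350192749} = \frac{3925544}{-5351506342} = 3925544 \left(- \frac{1}{5351506342}\right) = - \frac{280396}{382250453}$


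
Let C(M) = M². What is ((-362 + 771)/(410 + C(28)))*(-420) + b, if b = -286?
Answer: -85544/199 ≈ -429.87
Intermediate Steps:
((-362 + 771)/(410 + C(28)))*(-420) + b = ((-362 + 771)/(410 + 28²))*(-420) - 286 = (409/(410 + 784))*(-420) - 286 = (409/1194)*(-420) - 286 = -28630/199 - 286 = -85544/199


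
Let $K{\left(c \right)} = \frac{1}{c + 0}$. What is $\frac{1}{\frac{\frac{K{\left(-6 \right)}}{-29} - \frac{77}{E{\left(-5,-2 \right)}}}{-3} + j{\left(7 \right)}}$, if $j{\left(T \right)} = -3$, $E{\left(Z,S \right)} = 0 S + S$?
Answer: $- \frac{261}{4133} \approx -0.06315$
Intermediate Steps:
$E{\left(Z,S \right)} = S$ ($E{\left(Z,S \right)} = 0 + S = S$)
$K{\left(c \right)} = \frac{1}{c}$
$\frac{1}{\frac{\frac{K{\left(-6 \right)}}{-29} - \frac{77}{E{\left(-5,-2 \right)}}}{-3} + j{\left(7 \right)}} = \frac{1}{\frac{\frac{1}{\left(-6\right) \left(-29\right)} - \frac{77}{-2}}{-3} - 3} = \frac{1}{\left(\left(- \frac{1}{6}\right) \left(- \frac{1}{29}\right) - - \frac{77}{2}\right) \left(- \frac{1}{3}\right) - 3} = \frac{1}{\left(\frac{1}{174} + \frac{77}{2}\right) \left(- \frac{1}{3}\right) - 3} = \frac{1}{\frac{3350}{87} \left(- \frac{1}{3}\right) - 3} = \frac{1}{- \frac{3350}{261} - 3} = \frac{1}{- \frac{4133}{261}} = - \frac{261}{4133}$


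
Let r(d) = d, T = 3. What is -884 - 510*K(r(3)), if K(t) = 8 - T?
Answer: -3434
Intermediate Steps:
K(t) = 5 (K(t) = 8 - 1*3 = 8 - 3 = 5)
-884 - 510*K(r(3)) = -884 - 510*5 = -884 - 2550 = -3434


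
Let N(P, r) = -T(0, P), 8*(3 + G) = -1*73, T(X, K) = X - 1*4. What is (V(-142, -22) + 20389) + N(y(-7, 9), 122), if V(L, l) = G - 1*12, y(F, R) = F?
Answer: 162951/8 ≈ 20369.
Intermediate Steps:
T(X, K) = -4 + X (T(X, K) = X - 4 = -4 + X)
G = -97/8 (G = -3 + (-1*73)/8 = -3 + (1/8)*(-73) = -3 - 73/8 = -97/8 ≈ -12.125)
V(L, l) = -193/8 (V(L, l) = -97/8 - 1*12 = -97/8 - 12 = -193/8)
N(P, r) = 4 (N(P, r) = -(-4 + 0) = -1*(-4) = 4)
(V(-142, -22) + 20389) + N(y(-7, 9), 122) = (-193/8 + 20389) + 4 = 162919/8 + 4 = 162951/8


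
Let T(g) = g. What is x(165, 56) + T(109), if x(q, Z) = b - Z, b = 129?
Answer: 182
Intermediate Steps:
x(q, Z) = 129 - Z
x(165, 56) + T(109) = (129 - 1*56) + 109 = (129 - 56) + 109 = 73 + 109 = 182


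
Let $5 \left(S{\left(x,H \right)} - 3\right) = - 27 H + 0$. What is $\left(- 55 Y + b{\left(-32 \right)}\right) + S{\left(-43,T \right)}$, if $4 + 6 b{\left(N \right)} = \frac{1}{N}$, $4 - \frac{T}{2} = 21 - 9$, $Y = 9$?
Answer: $- \frac{130007}{320} \approx -406.27$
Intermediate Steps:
$T = -16$ ($T = 8 - 2 \left(21 - 9\right) = 8 - 24 = -16$)
$S{\left(x,H \right)} = 3 - \frac{27 H}{5}$ ($S{\left(x,H \right)} = 3 + \frac{- 27 H + 0}{5} = 3 + \frac{\left(-27\right) H}{5} = 3 - \frac{27 H}{5}$)
$b{\left(N \right)} = - \frac{2}{3} + \frac{1}{6 N}$
$\left(- 55 Y + b{\left(-32 \right)}\right) + S{\left(-43,T \right)} = \left(\left(-55\right) 9 + \frac{1 - -128}{6 \left(-32\right)}\right) + \left(3 - - \frac{432}{5}\right) = \left(-495 + \frac{1}{6} \left(- \frac{1}{32}\right) \left(1 + 128\right)\right) + \left(3 + \frac{432}{5}\right) = \left(-495 + \frac{1}{6} \left(- \frac{1}{32}\right) 129\right) + \frac{447}{5} = \left(-495 - \frac{43}{64}\right) + \frac{447}{5} = - \frac{31723}{64} + \frac{447}{5} = - \frac{130007}{320}$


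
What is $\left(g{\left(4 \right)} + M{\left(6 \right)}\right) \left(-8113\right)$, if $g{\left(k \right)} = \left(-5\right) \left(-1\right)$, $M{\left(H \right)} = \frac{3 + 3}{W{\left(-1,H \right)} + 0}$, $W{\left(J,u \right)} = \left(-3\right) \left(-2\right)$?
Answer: $-48678$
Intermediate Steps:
$W{\left(J,u \right)} = 6$
$M{\left(H \right)} = 1$ ($M{\left(H \right)} = \frac{3 + 3}{6 + 0} = \frac{6}{6} = 6 \cdot \frac{1}{6} = 1$)
$g{\left(k \right)} = 5$
$\left(g{\left(4 \right)} + M{\left(6 \right)}\right) \left(-8113\right) = \left(5 + 1\right) \left(-8113\right) = 6 \left(-8113\right) = -48678$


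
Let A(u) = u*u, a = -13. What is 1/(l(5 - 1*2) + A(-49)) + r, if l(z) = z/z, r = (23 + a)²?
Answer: 240201/2402 ≈ 100.00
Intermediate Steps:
r = 100 (r = (23 - 13)² = 10² = 100)
l(z) = 1
A(u) = u²
1/(l(5 - 1*2) + A(-49)) + r = 1/(1 + (-49)²) + 100 = 1/(1 + 2401) + 100 = 1/2402 + 100 = 240201/2402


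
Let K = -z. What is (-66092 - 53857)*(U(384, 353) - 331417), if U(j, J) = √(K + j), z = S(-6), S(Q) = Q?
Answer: 39753137733 - 119949*√390 ≈ 3.9751e+10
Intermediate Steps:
z = -6
K = 6 (K = -1*(-6) = 6)
U(j, J) = √(6 + j)
(-66092 - 53857)*(U(384, 353) - 331417) = (-66092 - 53857)*(√(6 + 384) - 331417) = -119949*(√390 - 331417) = -119949*(-331417 + √390) = 39753137733 - 119949*√390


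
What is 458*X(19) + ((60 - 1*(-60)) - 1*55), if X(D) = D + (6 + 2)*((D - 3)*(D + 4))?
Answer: 1357119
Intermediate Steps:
X(D) = D + 8*(-3 + D)*(4 + D) (X(D) = D + 8*((-3 + D)*(4 + D)) = D + 8*(-3 + D)*(4 + D))
458*X(19) + ((60 - 1*(-60)) - 1*55) = 458*(-96 + 8*19² + 9*19) + ((60 - 1*(-60)) - 1*55) = 458*(-96 + 8*361 + 171) + ((60 + 60) - 55) = 458*(-96 + 2888 + 171) + (120 - 55) = 458*2963 + 65 = 1357054 + 65 = 1357119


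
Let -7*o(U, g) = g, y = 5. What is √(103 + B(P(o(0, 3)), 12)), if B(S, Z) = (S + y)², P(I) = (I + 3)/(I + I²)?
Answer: √533/2 ≈ 11.543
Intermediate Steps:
o(U, g) = -g/7
P(I) = (3 + I)/(I + I²)
B(S, Z) = (5 + S)² (B(S, Z) = (S + 5)² = (5 + S)²)
√(103 + B(P(o(0, 3)), 12)) = √(103 + (5 + (3 - ⅐*3)/(((-⅐*3))*(1 - ⅐*3)))²) = √(103 + (5 + (3 - 3/7)/((-3/7)*(1 - 3/7)))²) = √(103 + (5 - 7/3*18/7/4/7)²) = √(103 + (5 - 7/3*7/4*18/7)²) = √(103 + (5 - 21/2)²) = √(103 + (-11/2)²) = √(103 + 121/4) = √(533/4) = √533/2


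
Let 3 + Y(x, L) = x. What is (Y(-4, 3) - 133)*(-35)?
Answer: 4900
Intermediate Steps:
Y(x, L) = -3 + x
(Y(-4, 3) - 133)*(-35) = ((-3 - 4) - 133)*(-35) = (-7 - 133)*(-35) = -140*(-35) = 4900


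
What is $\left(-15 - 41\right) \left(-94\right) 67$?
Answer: $352688$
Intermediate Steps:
$\left(-15 - 41\right) \left(-94\right) 67 = \left(-56\right) \left(-94\right) 67 = 5264 \cdot 67 = 352688$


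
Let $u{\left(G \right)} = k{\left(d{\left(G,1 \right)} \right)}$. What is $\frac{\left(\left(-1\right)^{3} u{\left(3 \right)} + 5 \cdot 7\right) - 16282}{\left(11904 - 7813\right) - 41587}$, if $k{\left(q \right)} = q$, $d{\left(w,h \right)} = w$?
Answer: $\frac{8125}{18748} \approx 0.43338$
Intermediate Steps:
$u{\left(G \right)} = G$
$\frac{\left(\left(-1\right)^{3} u{\left(3 \right)} + 5 \cdot 7\right) - 16282}{\left(11904 - 7813\right) - 41587} = \frac{\left(\left(-1\right)^{3} \cdot 3 + 5 \cdot 7\right) - 16282}{\left(11904 - 7813\right) - 41587} = \frac{\left(\left(-1\right) 3 + 35\right) - 16282}{\left(11904 - 7813\right) - 41587} = \frac{\left(-3 + 35\right) - 16282}{4091 - 41587} = \frac{32 - 16282}{-37496} = \left(-16250\right) \left(- \frac{1}{37496}\right) = \frac{8125}{18748}$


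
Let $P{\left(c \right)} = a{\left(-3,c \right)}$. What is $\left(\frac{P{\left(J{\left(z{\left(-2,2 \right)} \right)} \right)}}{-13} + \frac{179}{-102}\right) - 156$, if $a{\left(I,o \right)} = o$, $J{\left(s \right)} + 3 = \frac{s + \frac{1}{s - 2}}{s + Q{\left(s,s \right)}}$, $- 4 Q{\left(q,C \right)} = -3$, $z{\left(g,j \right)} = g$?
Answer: $- \frac{1045303}{6630} \approx -157.66$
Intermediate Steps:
$Q{\left(q,C \right)} = \frac{3}{4}$ ($Q{\left(q,C \right)} = \left(- \frac{1}{4}\right) \left(-3\right) = \frac{3}{4}$)
$J{\left(s \right)} = -3 + \frac{s + \frac{1}{-2 + s}}{\frac{3}{4} + s}$ ($J{\left(s \right)} = -3 + \frac{s + \frac{1}{s - 2}}{s + \frac{3}{4}} = -3 + \frac{s + \frac{1}{-2 + s}}{\frac{3}{4} + s}$)
$P{\left(c \right)} = c$
$\left(\frac{P{\left(J{\left(z{\left(-2,2 \right)} \right)} \right)}}{-13} + \frac{179}{-102}\right) - 156 = \left(\frac{\frac{1}{-6 - -10 + 4 \left(-2\right)^{2}} \left(22 - 8 \left(-2\right)^{2} + 7 \left(-2\right)\right)}{-13} + \frac{179}{-102}\right) - 156 = \left(\frac{22 - 32 - 14}{-6 + 10 + 4 \cdot 4} \left(- \frac{1}{13}\right) + 179 \left(- \frac{1}{102}\right)\right) - 156 = \left(\frac{22 - 32 - 14}{-6 + 10 + 16} \left(- \frac{1}{13}\right) - \frac{179}{102}\right) - 156 = \left(\frac{1}{20} \left(-24\right) \left(- \frac{1}{13}\right) - \frac{179}{102}\right) - 156 = \left(\left(- \frac{6}{5}\right) \left(- \frac{1}{13}\right) - \frac{179}{102}\right) - 156 = \left(\frac{6}{65} - \frac{179}{102}\right) - 156 = - \frac{11023}{6630} - 156 = - \frac{1045303}{6630}$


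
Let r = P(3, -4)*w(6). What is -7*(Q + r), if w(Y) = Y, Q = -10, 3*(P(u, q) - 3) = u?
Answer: -98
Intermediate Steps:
P(u, q) = 3 + u/3
r = 24 (r = (3 + (1/3)*3)*6 = (3 + 1)*6 = 4*6 = 24)
-7*(Q + r) = -7*(-10 + 24) = -7*14 = -98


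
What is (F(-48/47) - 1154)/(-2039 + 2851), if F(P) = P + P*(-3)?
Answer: -27071/19082 ≈ -1.4187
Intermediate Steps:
F(P) = -2*P (F(P) = P - 3*P = -2*P)
(F(-48/47) - 1154)/(-2039 + 2851) = (-(-96)/47 - 1154)/(-2039 + 2851) = (-(-96)/47 - 1154)/812 = (-2*(-48/47) - 1154)*(1/812) = (96/47 - 1154)*(1/812) = -54142/47*1/812 = -27071/19082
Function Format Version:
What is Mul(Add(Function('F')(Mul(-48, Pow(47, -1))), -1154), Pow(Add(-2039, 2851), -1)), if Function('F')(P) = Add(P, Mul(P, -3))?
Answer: Rational(-27071, 19082) ≈ -1.4187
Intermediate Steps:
Function('F')(P) = Mul(-2, P) (Function('F')(P) = Add(P, Mul(-3, P)) = Mul(-2, P))
Mul(Add(Function('F')(Mul(-48, Pow(47, -1))), -1154), Pow(Add(-2039, 2851), -1)) = Mul(Add(Mul(-2, Mul(-48, Pow(47, -1))), -1154), Pow(Add(-2039, 2851), -1)) = Mul(Add(Mul(-2, Mul(-48, Rational(1, 47))), -1154), Pow(812, -1)) = Mul(Add(Mul(-2, Rational(-48, 47)), -1154), Rational(1, 812)) = Mul(Add(Rational(96, 47), -1154), Rational(1, 812)) = Mul(Rational(-54142, 47), Rational(1, 812)) = Rational(-27071, 19082)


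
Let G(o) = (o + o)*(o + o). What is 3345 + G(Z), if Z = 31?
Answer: 7189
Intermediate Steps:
G(o) = 4*o² (G(o) = (2*o)*(2*o) = 4*o²)
3345 + G(Z) = 3345 + 4*31² = 3345 + 4*961 = 3345 + 3844 = 7189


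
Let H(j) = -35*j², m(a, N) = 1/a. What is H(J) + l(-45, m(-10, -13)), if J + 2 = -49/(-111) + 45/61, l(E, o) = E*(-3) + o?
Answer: 51034871509/458464410 ≈ 111.32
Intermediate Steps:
l(E, o) = o - 3*E (l(E, o) = -3*E + o = o - 3*E)
J = -5558/6771 (J = -2 + (-49/(-111) + 45/61) = -2 + (-49*(-1/111) + 45*(1/61)) = -2 + (49/111 + 45/61) = -2 + 7984/6771 = -5558/6771 ≈ -0.82085)
H(J) + l(-45, m(-10, -13)) = -35*(-5558/6771)² + (1/(-10) - 3*(-45)) = -35*30891364/45846441 + (-⅒ + 135) = -1081197740/45846441 + 1349/10 = 51034871509/458464410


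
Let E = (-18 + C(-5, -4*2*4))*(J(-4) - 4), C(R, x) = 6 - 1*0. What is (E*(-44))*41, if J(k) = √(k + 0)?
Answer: -86592 + 43296*I ≈ -86592.0 + 43296.0*I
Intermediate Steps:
C(R, x) = 6 (C(R, x) = 6 + 0 = 6)
J(k) = √k
E = 48 - 24*I (E = (-18 + 6)*(√(-4) - 4) = -12*(2*I - 4) = -12*(-4 + 2*I) = 48 - 24*I ≈ 48.0 - 24.0*I)
(E*(-44))*41 = ((48 - 24*I)*(-44))*41 = (-2112 + 1056*I)*41 = -86592 + 43296*I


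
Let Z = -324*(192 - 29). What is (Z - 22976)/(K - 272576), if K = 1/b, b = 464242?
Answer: 35183972696/126541227391 ≈ 0.27804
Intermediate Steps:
K = 1/464242 ≈ 2.1540e-6
Z = -52812 (Z = -324*163 = -52812)
(Z - 22976)/(K - 272576) = (-52812 - 22976)/(1/464242 - 272576) = -75788/(-126541227391/464242) = -75788*(-464242/126541227391) = 35183972696/126541227391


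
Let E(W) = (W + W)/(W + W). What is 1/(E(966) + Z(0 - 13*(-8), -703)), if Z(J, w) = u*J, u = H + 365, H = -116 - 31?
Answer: 1/22673 ≈ 4.4105e-5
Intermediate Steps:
H = -147
u = 218 (u = -147 + 365 = 218)
Z(J, w) = 218*J
E(W) = 1 (E(W) = (2*W)/((2*W)) = (2*W)*(1/(2*W)) = 1)
1/(E(966) + Z(0 - 13*(-8), -703)) = 1/(1 + 218*(0 - 13*(-8))) = 1/(1 + 218*(0 + 104)) = 1/(1 + 218*104) = 1/(1 + 22672) = 1/22673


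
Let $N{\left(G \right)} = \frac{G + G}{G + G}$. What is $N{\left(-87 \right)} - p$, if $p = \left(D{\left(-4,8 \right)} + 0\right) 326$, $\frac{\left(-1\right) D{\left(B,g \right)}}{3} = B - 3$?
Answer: $-6845$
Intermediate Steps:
$D{\left(B,g \right)} = 9 - 3 B$ ($D{\left(B,g \right)} = - 3 \left(B - 3\right) = - 3 \left(-3 + B\right) = 9 - 3 B$)
$N{\left(G \right)} = 1$ ($N{\left(G \right)} = \frac{2 G}{2 G} = 2 G \frac{1}{2 G} = 1$)
$p = 6846$ ($p = \left(\left(9 - -12\right) + 0\right) 326 = \left(\left(9 + 12\right) + 0\right) 326 = \left(21 + 0\right) 326 = 21 \cdot 326 = 6846$)
$N{\left(-87 \right)} - p = 1 - 6846 = -6845$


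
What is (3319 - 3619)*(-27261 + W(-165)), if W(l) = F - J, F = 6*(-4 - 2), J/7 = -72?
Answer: 8037900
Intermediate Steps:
J = -504 (J = 7*(-72) = -504)
F = -36 (F = 6*(-6) = -36)
W(l) = 468 (W(l) = -36 - 1*(-504) = -36 + 504 = 468)
(3319 - 3619)*(-27261 + W(-165)) = (3319 - 3619)*(-27261 + 468) = -300*(-26793) = 8037900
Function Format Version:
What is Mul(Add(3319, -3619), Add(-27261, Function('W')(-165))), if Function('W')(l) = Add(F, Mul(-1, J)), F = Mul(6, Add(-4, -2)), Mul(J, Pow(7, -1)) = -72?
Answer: 8037900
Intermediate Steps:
J = -504 (J = Mul(7, -72) = -504)
F = -36 (F = Mul(6, -6) = -36)
Function('W')(l) = 468 (Function('W')(l) = Add(-36, Mul(-1, -504)) = Add(-36, 504) = 468)
Mul(Add(3319, -3619), Add(-27261, Function('W')(-165))) = Mul(Add(3319, -3619), Add(-27261, 468)) = Mul(-300, -26793) = 8037900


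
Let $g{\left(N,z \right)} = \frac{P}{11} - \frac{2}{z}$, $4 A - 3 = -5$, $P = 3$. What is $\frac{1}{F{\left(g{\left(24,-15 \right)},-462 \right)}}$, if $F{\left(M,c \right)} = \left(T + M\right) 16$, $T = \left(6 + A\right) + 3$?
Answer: $\frac{165}{23512} \approx 0.0070177$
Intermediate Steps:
$A = - \frac{1}{2}$ ($A = \frac{3}{4} + \frac{1}{4} \left(-5\right) = \frac{3}{4} - \frac{5}{4} = - \frac{1}{2} \approx -0.5$)
$g{\left(N,z \right)} = \frac{3}{11} - \frac{2}{z}$
$T = \frac{17}{2}$ ($T = \left(6 - \frac{1}{2}\right) + 3 = \frac{11}{2} + 3 = \frac{17}{2} \approx 8.5$)
$F{\left(M,c \right)} = 136 + 16 M$ ($F{\left(M,c \right)} = \left(\frac{17}{2} + M\right) 16 = 136 + 16 M$)
$\frac{1}{F{\left(g{\left(24,-15 \right)},-462 \right)}} = \frac{1}{136 + 16 \left(\frac{3}{11} - \frac{2}{-15}\right)} = \frac{1}{136 + 16 \left(\frac{3}{11} - - \frac{2}{15}\right)} = \frac{1}{136 + 16 \left(\frac{3}{11} + \frac{2}{15}\right)} = \frac{1}{136 + 16 \cdot \frac{67}{165}} = \frac{1}{136 + \frac{1072}{165}} = \frac{1}{\frac{23512}{165}} = \frac{165}{23512}$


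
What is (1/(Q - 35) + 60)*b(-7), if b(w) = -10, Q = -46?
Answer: -48590/81 ≈ -599.88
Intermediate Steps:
(1/(Q - 35) + 60)*b(-7) = (1/(-46 - 35) + 60)*(-10) = (1/(-81) + 60)*(-10) = (-1/81 + 60)*(-10) = (4859/81)*(-10) = -48590/81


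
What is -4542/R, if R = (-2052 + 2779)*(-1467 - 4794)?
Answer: 1514/1517249 ≈ 0.00099786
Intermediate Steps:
R = -4551747 (R = 727*(-6261) = -4551747)
-4542/R = -4542/(-4551747) = -4542*(-1/4551747) = 1514/1517249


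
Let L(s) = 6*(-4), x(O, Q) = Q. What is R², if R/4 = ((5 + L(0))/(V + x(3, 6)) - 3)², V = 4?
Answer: 5764801/625 ≈ 9223.7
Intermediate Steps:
L(s) = -24
R = 2401/25 (R = 4*((5 - 24)/(4 + 6) - 3)² = 4*(-19/10 - 3)² = 4*(-49/10)² = 4*(2401/100) = 2401/25 ≈ 96.040)
R² = (2401/25)² = 5764801/625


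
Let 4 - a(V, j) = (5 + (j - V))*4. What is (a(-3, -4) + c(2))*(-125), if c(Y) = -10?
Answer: 2750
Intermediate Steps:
a(V, j) = -16 - 4*j + 4*V (a(V, j) = 4 - (5 + (j - V))*4 = 4 - (5 + j - V)*4 = 4 - (20 - 4*V + 4*j) = 4 + (-20 - 4*j + 4*V) = -16 - 4*j + 4*V)
(a(-3, -4) + c(2))*(-125) = ((-16 - 4*(-4) + 4*(-3)) - 10)*(-125) = ((-16 + 16 - 12) - 10)*(-125) = (-12 - 10)*(-125) = -22*(-125) = 2750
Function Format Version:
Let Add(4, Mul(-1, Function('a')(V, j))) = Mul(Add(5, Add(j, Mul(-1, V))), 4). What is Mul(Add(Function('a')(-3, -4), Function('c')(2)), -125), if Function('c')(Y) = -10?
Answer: 2750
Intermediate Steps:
Function('a')(V, j) = Add(-16, Mul(-4, j), Mul(4, V)) (Function('a')(V, j) = Add(4, Mul(-1, Mul(Add(5, Add(j, Mul(-1, V))), 4))) = Add(4, Mul(-1, Mul(Add(5, j, Mul(-1, V)), 4))) = Add(4, Mul(-1, Add(20, Mul(-4, V), Mul(4, j)))) = Add(4, Add(-20, Mul(-4, j), Mul(4, V))) = Add(-16, Mul(-4, j), Mul(4, V)))
Mul(Add(Function('a')(-3, -4), Function('c')(2)), -125) = Mul(Add(Add(-16, Mul(-4, -4), Mul(4, -3)), -10), -125) = Mul(Add(Add(-16, 16, -12), -10), -125) = Mul(Add(-12, -10), -125) = Mul(-22, -125) = 2750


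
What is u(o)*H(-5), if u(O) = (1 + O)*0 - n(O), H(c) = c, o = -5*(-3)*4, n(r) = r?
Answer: 300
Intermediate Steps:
o = 60 (o = 15*4 = 60)
u(O) = -O (u(O) = (1 + O)*0 - O = 0 - O = -O)
u(o)*H(-5) = -1*60*(-5) = -60*(-5) = 300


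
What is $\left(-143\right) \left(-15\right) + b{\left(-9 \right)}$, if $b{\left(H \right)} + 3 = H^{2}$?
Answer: $2223$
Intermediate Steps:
$b{\left(H \right)} = -3 + H^{2}$
$\left(-143\right) \left(-15\right) + b{\left(-9 \right)} = \left(-143\right) \left(-15\right) - \left(3 - \left(-9\right)^{2}\right) = 2145 + \left(-3 + 81\right) = 2145 + 78 = 2223$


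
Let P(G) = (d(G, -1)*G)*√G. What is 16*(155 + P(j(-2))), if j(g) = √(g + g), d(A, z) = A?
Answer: 2416 - 64*I ≈ 2416.0 - 64.0*I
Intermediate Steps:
j(g) = √2*√g (j(g) = √(2*g) = √2*√g)
P(G) = G^(5/2) (P(G) = (G*G)*√G = G²*√G = G^(5/2))
16*(155 + P(j(-2))) = 16*(155 + (√2*√(-2))^(5/2)) = 16*(155 + (√2*(I*√2))^(5/2)) = 16*(155 + (2*I)^(5/2)) = 16*(155 + (1 + I)⁵) = 2480 + 16*(1 + I)⁵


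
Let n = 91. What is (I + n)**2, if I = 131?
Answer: 49284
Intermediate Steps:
(I + n)**2 = (131 + 91)**2 = 222**2 = 49284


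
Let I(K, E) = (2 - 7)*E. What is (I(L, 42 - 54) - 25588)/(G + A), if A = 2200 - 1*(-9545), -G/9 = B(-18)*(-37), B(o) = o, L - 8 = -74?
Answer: -25528/5751 ≈ -4.4389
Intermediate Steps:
L = -66 (L = 8 - 74 = -66)
I(K, E) = -5*E
G = -5994 (G = -(-162)*(-37) = -9*666 = -5994)
A = 11745 (A = 2200 + 9545 = 11745)
(I(L, 42 - 54) - 25588)/(G + A) = (-5*(42 - 54) - 25588)/(-5994 + 11745) = (-5*(-12) - 25588)/5751 = (60 - 25588)*(1/5751) = -25528*1/5751 = -25528/5751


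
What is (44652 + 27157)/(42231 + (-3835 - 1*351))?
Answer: 71809/38045 ≈ 1.8875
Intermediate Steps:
(44652 + 27157)/(42231 + (-3835 - 1*351)) = 71809/(42231 + (-3835 - 351)) = 71809/(42231 - 4186) = 71809/38045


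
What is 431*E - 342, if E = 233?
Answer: 100081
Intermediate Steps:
431*E - 342 = 431*233 - 342 = 100423 - 342 = 100081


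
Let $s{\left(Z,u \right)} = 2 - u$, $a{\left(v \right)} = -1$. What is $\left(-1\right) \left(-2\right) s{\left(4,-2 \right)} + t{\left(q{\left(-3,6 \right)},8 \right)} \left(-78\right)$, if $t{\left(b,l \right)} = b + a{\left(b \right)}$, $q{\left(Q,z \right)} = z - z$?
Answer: $86$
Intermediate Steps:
$q{\left(Q,z \right)} = 0$
$t{\left(b,l \right)} = -1 + b$ ($t{\left(b,l \right)} = b - 1 = -1 + b$)
$\left(-1\right) \left(-2\right) s{\left(4,-2 \right)} + t{\left(q{\left(-3,6 \right)},8 \right)} \left(-78\right) = \left(-1\right) \left(-2\right) \left(2 - -2\right) + \left(-1 + 0\right) \left(-78\right) = 2 \left(2 + 2\right) - -78 = 2 \cdot 4 + 78 = 8 + 78 = 86$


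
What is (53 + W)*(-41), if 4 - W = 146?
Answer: 3649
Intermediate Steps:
W = -142 (W = 4 - 1*146 = 4 - 146 = -142)
(53 + W)*(-41) = (53 - 142)*(-41) = -89*(-41) = 3649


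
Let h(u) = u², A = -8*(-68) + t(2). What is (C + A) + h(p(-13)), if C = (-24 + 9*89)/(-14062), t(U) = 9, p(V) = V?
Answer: 10151987/14062 ≈ 721.94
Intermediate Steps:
A = 553 (A = -8*(-68) + 9 = 544 + 9 = 553)
C = -777/14062 (C = (-24 + 801)*(-1/14062) = 777*(-1/14062) = -777/14062 ≈ -0.055255)
(C + A) + h(p(-13)) = (-777/14062 + 553) + (-13)² = 7775509/14062 + 169 = 10151987/14062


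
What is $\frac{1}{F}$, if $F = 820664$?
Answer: $\frac{1}{820664} \approx 1.2185 \cdot 10^{-6}$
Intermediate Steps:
$\frac{1}{F} = \frac{1}{820664}$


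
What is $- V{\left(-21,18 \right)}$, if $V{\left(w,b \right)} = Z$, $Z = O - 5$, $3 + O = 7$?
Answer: $1$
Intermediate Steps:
$O = 4$ ($O = -3 + 7 = 4$)
$Z = -1$ ($Z = 4 - 5 = -1$)
$V{\left(w,b \right)} = -1$
$- V{\left(-21,18 \right)} = \left(-1\right) \left(-1\right) = 1$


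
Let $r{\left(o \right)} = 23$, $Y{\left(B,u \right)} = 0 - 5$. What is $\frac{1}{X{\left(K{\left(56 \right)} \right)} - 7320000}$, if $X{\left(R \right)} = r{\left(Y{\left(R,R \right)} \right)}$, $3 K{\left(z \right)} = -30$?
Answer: $- \frac{1}{7319977} \approx -1.3661 \cdot 10^{-7}$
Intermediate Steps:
$Y{\left(B,u \right)} = -5$
$K{\left(z \right)} = -10$ ($K{\left(z \right)} = \frac{1}{3} \left(-30\right) = -10$)
$X{\left(R \right)} = 23$
$\frac{1}{X{\left(K{\left(56 \right)} \right)} - 7320000} = \frac{1}{23 - 7320000} = \frac{1}{-7319977} = - \frac{1}{7319977}$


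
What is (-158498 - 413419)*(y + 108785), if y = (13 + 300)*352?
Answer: -125227518237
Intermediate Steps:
y = 110176 (y = 313*352 = 110176)
(-158498 - 413419)*(y + 108785) = (-158498 - 413419)*(110176 + 108785) = -571917*218961 = -125227518237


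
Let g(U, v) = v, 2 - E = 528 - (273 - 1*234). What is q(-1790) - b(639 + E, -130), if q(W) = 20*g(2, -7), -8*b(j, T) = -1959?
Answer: -3079/8 ≈ -384.88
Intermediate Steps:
E = -487 (E = 2 - (528 - (273 - 1*234)) = 2 - (528 - (273 - 234)) = 2 - (528 - 1*39) = 2 - (528 - 39) = 2 - 1*489 = 2 - 489 = -487)
b(j, T) = 1959/8 (b(j, T) = -1/8*(-1959) = 1959/8)
q(W) = -140 (q(W) = 20*(-7) = -140)
q(-1790) - b(639 + E, -130) = -140 - 1*1959/8 = -140 - 1959/8 = -3079/8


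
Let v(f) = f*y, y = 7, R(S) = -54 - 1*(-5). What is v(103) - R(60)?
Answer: 770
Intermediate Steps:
R(S) = -49 (R(S) = -54 + 5 = -49)
v(f) = 7*f (v(f) = f*7 = 7*f)
v(103) - R(60) = 7*103 - 1*(-49) = 721 + 49 = 770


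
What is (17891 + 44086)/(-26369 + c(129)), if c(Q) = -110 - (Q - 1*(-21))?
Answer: -61977/26629 ≈ -2.3274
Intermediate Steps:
c(Q) = -131 - Q (c(Q) = -110 - (Q + 21) = -110 - (21 + Q) = -110 + (-21 - Q) = -131 - Q)
(17891 + 44086)/(-26369 + c(129)) = (17891 + 44086)/(-26369 + (-131 - 1*129)) = 61977/(-26369 + (-131 - 129)) = 61977/(-26369 - 260) = 61977/(-26629) = 61977*(-1/26629) = -61977/26629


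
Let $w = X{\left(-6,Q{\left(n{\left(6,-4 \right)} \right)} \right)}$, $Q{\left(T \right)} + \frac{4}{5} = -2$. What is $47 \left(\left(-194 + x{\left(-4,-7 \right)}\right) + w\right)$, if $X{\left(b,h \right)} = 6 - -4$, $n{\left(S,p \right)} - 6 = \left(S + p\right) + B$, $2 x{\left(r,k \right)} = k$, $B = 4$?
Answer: $- \frac{17625}{2} \approx -8812.5$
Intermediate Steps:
$x{\left(r,k \right)} = \frac{k}{2}$
$n{\left(S,p \right)} = 10 + S + p$ ($n{\left(S,p \right)} = 6 + \left(\left(S + p\right) + 4\right) = 6 + \left(4 + S + p\right) = 10 + S + p$)
$Q{\left(T \right)} = - \frac{14}{5}$ ($Q{\left(T \right)} = - \frac{4}{5} - 2 = - \frac{14}{5}$)
$X{\left(b,h \right)} = 10$ ($X{\left(b,h \right)} = 6 + 4 = 10$)
$w = 10$
$47 \left(\left(-194 + x{\left(-4,-7 \right)}\right) + w\right) = 47 \left(\left(-194 + \frac{1}{2} \left(-7\right)\right) + 10\right) = 47 \left(\left(-194 - \frac{7}{2}\right) + 10\right) = 47 \left(- \frac{395}{2} + 10\right) = 47 \left(- \frac{375}{2}\right) = - \frac{17625}{2}$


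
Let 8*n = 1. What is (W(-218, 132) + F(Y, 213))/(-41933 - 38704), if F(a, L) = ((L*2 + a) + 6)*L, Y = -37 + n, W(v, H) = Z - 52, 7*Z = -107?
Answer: -1569761/1505224 ≈ -1.0429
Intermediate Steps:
n = ⅛ (n = (⅛)*1 = ⅛ ≈ 0.12500)
Z = -107/7 (Z = (⅐)*(-107) = -107/7 ≈ -15.286)
W(v, H) = -471/7 (W(v, H) = -107/7 - 52 = -471/7)
Y = -295/8 (Y = -37 + ⅛ = -295/8 ≈ -36.875)
F(a, L) = L*(6 + a + 2*L) (F(a, L) = ((2*L + a) + 6)*L = ((a + 2*L) + 6)*L = (6 + a + 2*L)*L = L*(6 + a + 2*L))
(W(-218, 132) + F(Y, 213))/(-41933 - 38704) = (-471/7 + 213*(6 - 295/8 + 2*213))/(-41933 - 38704) = (-471/7 + 213*(6 - 295/8 + 426))/(-80637) = (-471/7 + 213*(3161/8))*(-1/80637) = (-471/7 + 673293/8)*(-1/80637) = (4709283/56)*(-1/80637) = -1569761/1505224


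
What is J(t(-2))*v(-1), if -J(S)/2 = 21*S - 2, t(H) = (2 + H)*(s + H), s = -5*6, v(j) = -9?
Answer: -36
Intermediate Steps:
s = -30
t(H) = (-30 + H)*(2 + H) (t(H) = (2 + H)*(-30 + H) = (-30 + H)*(2 + H))
J(S) = 4 - 42*S (J(S) = -2*(21*S - 2) = -2*(-2 + 21*S) = 4 - 42*S)
J(t(-2))*v(-1) = (4 - 42*(-60 + (-2)² - 28*(-2)))*(-9) = (4 - 42*(-60 + 4 + 56))*(-9) = (4 - 42*0)*(-9) = (4 + 0)*(-9) = 4*(-9) = -36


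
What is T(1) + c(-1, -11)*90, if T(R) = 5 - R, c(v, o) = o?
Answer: -986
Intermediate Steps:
T(1) + c(-1, -11)*90 = (5 - 1*1) - 11*90 = (5 - 1) - 990 = 4 - 990 = -986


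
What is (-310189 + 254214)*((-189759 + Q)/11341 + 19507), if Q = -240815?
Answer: -12359185570175/11341 ≈ -1.0898e+9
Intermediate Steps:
(-310189 + 254214)*((-189759 + Q)/11341 + 19507) = (-310189 + 254214)*((-189759 - 240815)/11341 + 19507) = -55975*(-430574*1/11341 + 19507) = -55975*(-430574/11341 + 19507) = -55975*220798313/11341 = -12359185570175/11341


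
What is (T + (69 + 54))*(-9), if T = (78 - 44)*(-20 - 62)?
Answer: 23985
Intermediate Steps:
T = -2788 (T = 34*(-82) = -2788)
(T + (69 + 54))*(-9) = (-2788 + (69 + 54))*(-9) = (-2788 + 123)*(-9) = -2665*(-9) = 23985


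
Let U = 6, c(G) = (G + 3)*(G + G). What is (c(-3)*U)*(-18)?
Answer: 0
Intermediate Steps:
c(G) = 2*G*(3 + G) (c(G) = (3 + G)*(2*G) = 2*G*(3 + G))
(c(-3)*U)*(-18) = ((2*(-3)*(3 - 3))*6)*(-18) = ((2*(-3)*0)*6)*(-18) = (0*6)*(-18) = 0*(-18) = 0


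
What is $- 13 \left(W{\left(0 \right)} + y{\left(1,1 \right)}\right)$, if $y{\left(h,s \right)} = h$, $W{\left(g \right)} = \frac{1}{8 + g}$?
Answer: $- \frac{117}{8} \approx -14.625$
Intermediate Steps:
$- 13 \left(W{\left(0 \right)} + y{\left(1,1 \right)}\right) = - 13 \left(\frac{1}{8 + 0} + 1\right) = - 13 \left(\frac{1}{8} + 1\right) = \left(-13\right) \frac{9}{8} = - \frac{117}{8}$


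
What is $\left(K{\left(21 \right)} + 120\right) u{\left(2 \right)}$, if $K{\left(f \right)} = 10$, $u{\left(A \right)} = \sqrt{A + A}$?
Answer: $260$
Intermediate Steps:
$u{\left(A \right)} = \sqrt{2} \sqrt{A}$ ($u{\left(A \right)} = \sqrt{2 A} = \sqrt{2} \sqrt{A}$)
$\left(K{\left(21 \right)} + 120\right) u{\left(2 \right)} = \left(10 + 120\right) \sqrt{2} \sqrt{2} = 130 \cdot 2 = 260$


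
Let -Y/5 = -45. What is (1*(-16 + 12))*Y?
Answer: -900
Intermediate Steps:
Y = 225 (Y = -5*(-45) = 225)
(1*(-16 + 12))*Y = (1*(-16 + 12))*225 = (1*(-4))*225 = -4*225 = -900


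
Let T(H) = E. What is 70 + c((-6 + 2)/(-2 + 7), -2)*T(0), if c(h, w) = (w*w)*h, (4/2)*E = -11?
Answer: 438/5 ≈ 87.600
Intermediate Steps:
E = -11/2 (E = (½)*(-11) = -11/2 ≈ -5.5000)
c(h, w) = h*w² (c(h, w) = w²*h = h*w²)
T(H) = -11/2
70 + c((-6 + 2)/(-2 + 7), -2)*T(0) = 70 + (((-6 + 2)/(-2 + 7))*(-2)²)*(-11/2) = 70 + (-4/5*4)*(-11/2) = 70 + (-4*⅕*4)*(-11/2) = 70 - ⅘*4*(-11/2) = 70 - 16/5*(-11/2) = 70 + 88/5 = 438/5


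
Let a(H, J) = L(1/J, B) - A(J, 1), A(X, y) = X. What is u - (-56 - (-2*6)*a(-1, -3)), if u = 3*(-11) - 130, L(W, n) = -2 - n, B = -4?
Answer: -167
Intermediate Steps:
a(H, J) = 2 - J (a(H, J) = (-2 - 1*(-4)) - J = (-2 + 4) - J = 2 - J)
u = -163 (u = -33 - 130 = -163)
u - (-56 - (-2*6)*a(-1, -3)) = -163 - (-56 - (-2*6)*(2 - 1*(-3))) = -163 - (-56 - (-12)*(2 + 3)) = -163 - (-56 - (-12)*5) = -163 - (-56 - 1*(-60)) = -163 - (-56 + 60) = -163 - 1*4 = -163 - 4 = -167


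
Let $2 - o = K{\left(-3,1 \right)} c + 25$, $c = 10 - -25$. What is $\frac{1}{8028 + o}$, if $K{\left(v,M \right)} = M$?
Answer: $\frac{1}{7970} \approx 0.00012547$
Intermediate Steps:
$c = 35$ ($c = 10 + 25 = 35$)
$o = -58$ ($o = 2 - \left(1 \cdot 35 + 25\right) = 2 - \left(35 + 25\right) = 2 - 60 = -58$)
$\frac{1}{8028 + o} = \frac{1}{8028 - 58} = \frac{1}{7970}$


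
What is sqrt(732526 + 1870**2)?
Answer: sqrt(4229426) ≈ 2056.6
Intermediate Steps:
sqrt(732526 + 1870**2) = sqrt(732526 + 3496900) = sqrt(4229426)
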